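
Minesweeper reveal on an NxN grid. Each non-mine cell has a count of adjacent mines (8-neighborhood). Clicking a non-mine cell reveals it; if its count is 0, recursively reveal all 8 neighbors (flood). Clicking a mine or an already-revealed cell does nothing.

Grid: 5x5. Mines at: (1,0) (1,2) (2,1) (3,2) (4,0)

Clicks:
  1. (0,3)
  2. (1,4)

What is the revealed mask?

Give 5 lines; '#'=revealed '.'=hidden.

Click 1 (0,3) count=1: revealed 1 new [(0,3)] -> total=1
Click 2 (1,4) count=0: revealed 9 new [(0,4) (1,3) (1,4) (2,3) (2,4) (3,3) (3,4) (4,3) (4,4)] -> total=10

Answer: ...##
...##
...##
...##
...##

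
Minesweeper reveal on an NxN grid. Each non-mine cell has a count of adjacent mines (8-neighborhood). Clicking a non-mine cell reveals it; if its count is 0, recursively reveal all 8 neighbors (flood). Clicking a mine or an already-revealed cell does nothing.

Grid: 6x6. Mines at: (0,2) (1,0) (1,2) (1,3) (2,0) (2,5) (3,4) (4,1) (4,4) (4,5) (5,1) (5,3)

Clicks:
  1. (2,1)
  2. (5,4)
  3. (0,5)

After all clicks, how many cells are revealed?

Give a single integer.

Answer: 6

Derivation:
Click 1 (2,1) count=3: revealed 1 new [(2,1)] -> total=1
Click 2 (5,4) count=3: revealed 1 new [(5,4)] -> total=2
Click 3 (0,5) count=0: revealed 4 new [(0,4) (0,5) (1,4) (1,5)] -> total=6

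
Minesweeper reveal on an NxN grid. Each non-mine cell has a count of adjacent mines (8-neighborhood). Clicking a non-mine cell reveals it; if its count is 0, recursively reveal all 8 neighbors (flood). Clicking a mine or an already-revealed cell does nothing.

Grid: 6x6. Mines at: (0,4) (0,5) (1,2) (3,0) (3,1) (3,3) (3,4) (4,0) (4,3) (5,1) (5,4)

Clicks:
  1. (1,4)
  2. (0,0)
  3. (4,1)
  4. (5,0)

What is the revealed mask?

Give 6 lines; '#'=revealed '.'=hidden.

Click 1 (1,4) count=2: revealed 1 new [(1,4)] -> total=1
Click 2 (0,0) count=0: revealed 6 new [(0,0) (0,1) (1,0) (1,1) (2,0) (2,1)] -> total=7
Click 3 (4,1) count=4: revealed 1 new [(4,1)] -> total=8
Click 4 (5,0) count=2: revealed 1 new [(5,0)] -> total=9

Answer: ##....
##..#.
##....
......
.#....
#.....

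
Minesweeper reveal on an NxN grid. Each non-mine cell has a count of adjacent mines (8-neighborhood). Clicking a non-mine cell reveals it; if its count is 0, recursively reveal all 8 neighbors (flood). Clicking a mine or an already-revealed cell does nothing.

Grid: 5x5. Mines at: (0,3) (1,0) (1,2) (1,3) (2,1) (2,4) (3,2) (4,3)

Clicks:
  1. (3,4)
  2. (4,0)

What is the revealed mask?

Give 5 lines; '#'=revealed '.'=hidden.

Answer: .....
.....
.....
##..#
##...

Derivation:
Click 1 (3,4) count=2: revealed 1 new [(3,4)] -> total=1
Click 2 (4,0) count=0: revealed 4 new [(3,0) (3,1) (4,0) (4,1)] -> total=5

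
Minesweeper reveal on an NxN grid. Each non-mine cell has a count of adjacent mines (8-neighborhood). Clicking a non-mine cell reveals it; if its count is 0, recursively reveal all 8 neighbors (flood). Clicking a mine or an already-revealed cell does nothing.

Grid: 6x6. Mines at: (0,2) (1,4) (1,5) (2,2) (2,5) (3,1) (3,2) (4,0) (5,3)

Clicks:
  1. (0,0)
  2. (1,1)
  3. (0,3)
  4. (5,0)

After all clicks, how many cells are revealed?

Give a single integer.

Click 1 (0,0) count=0: revealed 6 new [(0,0) (0,1) (1,0) (1,1) (2,0) (2,1)] -> total=6
Click 2 (1,1) count=2: revealed 0 new [(none)] -> total=6
Click 3 (0,3) count=2: revealed 1 new [(0,3)] -> total=7
Click 4 (5,0) count=1: revealed 1 new [(5,0)] -> total=8

Answer: 8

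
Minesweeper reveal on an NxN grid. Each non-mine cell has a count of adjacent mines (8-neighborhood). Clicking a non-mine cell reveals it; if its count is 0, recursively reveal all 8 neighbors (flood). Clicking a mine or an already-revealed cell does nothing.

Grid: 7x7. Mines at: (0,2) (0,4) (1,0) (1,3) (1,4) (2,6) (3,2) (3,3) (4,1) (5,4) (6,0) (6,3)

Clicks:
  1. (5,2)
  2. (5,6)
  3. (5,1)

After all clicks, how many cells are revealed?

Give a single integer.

Answer: 10

Derivation:
Click 1 (5,2) count=2: revealed 1 new [(5,2)] -> total=1
Click 2 (5,6) count=0: revealed 8 new [(3,5) (3,6) (4,5) (4,6) (5,5) (5,6) (6,5) (6,6)] -> total=9
Click 3 (5,1) count=2: revealed 1 new [(5,1)] -> total=10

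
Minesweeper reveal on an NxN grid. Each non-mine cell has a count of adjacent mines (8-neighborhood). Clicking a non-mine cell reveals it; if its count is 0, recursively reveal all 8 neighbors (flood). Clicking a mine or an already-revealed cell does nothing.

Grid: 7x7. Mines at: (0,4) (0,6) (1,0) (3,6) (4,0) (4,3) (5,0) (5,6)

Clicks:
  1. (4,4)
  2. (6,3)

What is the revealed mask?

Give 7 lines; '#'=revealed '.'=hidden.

Answer: .......
.......
.......
.......
....#..
.#####.
.#####.

Derivation:
Click 1 (4,4) count=1: revealed 1 new [(4,4)] -> total=1
Click 2 (6,3) count=0: revealed 10 new [(5,1) (5,2) (5,3) (5,4) (5,5) (6,1) (6,2) (6,3) (6,4) (6,5)] -> total=11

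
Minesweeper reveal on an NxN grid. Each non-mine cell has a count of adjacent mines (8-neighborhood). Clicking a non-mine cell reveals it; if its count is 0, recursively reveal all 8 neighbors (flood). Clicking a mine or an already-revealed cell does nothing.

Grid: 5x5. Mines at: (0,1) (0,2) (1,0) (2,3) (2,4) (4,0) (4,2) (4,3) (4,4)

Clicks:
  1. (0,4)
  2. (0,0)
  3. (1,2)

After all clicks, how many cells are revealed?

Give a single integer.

Answer: 6

Derivation:
Click 1 (0,4) count=0: revealed 4 new [(0,3) (0,4) (1,3) (1,4)] -> total=4
Click 2 (0,0) count=2: revealed 1 new [(0,0)] -> total=5
Click 3 (1,2) count=3: revealed 1 new [(1,2)] -> total=6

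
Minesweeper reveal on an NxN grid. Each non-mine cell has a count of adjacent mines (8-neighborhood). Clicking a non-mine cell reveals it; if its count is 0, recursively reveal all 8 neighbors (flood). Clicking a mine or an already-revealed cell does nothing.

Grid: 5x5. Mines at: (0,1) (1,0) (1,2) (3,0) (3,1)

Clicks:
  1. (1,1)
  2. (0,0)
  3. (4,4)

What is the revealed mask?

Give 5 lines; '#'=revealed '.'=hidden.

Answer: #..##
.#.##
..###
..###
..###

Derivation:
Click 1 (1,1) count=3: revealed 1 new [(1,1)] -> total=1
Click 2 (0,0) count=2: revealed 1 new [(0,0)] -> total=2
Click 3 (4,4) count=0: revealed 13 new [(0,3) (0,4) (1,3) (1,4) (2,2) (2,3) (2,4) (3,2) (3,3) (3,4) (4,2) (4,3) (4,4)] -> total=15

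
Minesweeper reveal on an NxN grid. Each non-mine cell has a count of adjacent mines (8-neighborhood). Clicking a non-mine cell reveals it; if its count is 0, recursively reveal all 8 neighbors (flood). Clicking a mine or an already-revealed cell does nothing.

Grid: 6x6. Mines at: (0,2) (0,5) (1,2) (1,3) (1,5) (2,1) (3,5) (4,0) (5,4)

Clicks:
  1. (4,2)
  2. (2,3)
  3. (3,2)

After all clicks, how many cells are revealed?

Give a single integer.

Answer: 14

Derivation:
Click 1 (4,2) count=0: revealed 14 new [(2,2) (2,3) (2,4) (3,1) (3,2) (3,3) (3,4) (4,1) (4,2) (4,3) (4,4) (5,1) (5,2) (5,3)] -> total=14
Click 2 (2,3) count=2: revealed 0 new [(none)] -> total=14
Click 3 (3,2) count=1: revealed 0 new [(none)] -> total=14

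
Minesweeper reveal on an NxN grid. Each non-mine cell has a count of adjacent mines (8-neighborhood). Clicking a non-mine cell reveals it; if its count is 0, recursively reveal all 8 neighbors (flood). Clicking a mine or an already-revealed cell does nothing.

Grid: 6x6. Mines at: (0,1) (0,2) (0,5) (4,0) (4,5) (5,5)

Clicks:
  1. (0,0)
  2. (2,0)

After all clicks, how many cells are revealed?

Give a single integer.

Answer: 27

Derivation:
Click 1 (0,0) count=1: revealed 1 new [(0,0)] -> total=1
Click 2 (2,0) count=0: revealed 26 new [(1,0) (1,1) (1,2) (1,3) (1,4) (1,5) (2,0) (2,1) (2,2) (2,3) (2,4) (2,5) (3,0) (3,1) (3,2) (3,3) (3,4) (3,5) (4,1) (4,2) (4,3) (4,4) (5,1) (5,2) (5,3) (5,4)] -> total=27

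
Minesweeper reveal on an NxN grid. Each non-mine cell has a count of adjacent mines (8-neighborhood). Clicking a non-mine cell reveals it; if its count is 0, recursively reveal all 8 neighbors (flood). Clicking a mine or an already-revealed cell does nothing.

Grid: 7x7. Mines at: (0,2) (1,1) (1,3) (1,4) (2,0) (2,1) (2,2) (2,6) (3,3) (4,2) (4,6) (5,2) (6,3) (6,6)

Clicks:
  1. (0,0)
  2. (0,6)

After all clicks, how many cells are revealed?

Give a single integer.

Answer: 5

Derivation:
Click 1 (0,0) count=1: revealed 1 new [(0,0)] -> total=1
Click 2 (0,6) count=0: revealed 4 new [(0,5) (0,6) (1,5) (1,6)] -> total=5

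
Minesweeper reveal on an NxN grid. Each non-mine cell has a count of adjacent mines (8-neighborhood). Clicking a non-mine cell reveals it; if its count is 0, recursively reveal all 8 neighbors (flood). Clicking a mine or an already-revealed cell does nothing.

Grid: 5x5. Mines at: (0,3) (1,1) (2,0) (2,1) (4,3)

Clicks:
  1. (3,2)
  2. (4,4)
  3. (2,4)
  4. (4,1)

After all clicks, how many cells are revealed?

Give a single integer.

Answer: 15

Derivation:
Click 1 (3,2) count=2: revealed 1 new [(3,2)] -> total=1
Click 2 (4,4) count=1: revealed 1 new [(4,4)] -> total=2
Click 3 (2,4) count=0: revealed 8 new [(1,2) (1,3) (1,4) (2,2) (2,3) (2,4) (3,3) (3,4)] -> total=10
Click 4 (4,1) count=0: revealed 5 new [(3,0) (3,1) (4,0) (4,1) (4,2)] -> total=15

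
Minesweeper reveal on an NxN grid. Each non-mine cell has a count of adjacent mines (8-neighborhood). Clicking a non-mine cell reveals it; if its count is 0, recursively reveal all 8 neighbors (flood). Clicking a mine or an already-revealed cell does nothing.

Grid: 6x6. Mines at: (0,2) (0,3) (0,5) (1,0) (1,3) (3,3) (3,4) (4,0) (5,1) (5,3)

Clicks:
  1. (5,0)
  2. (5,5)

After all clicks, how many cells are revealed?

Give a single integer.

Click 1 (5,0) count=2: revealed 1 new [(5,0)] -> total=1
Click 2 (5,5) count=0: revealed 4 new [(4,4) (4,5) (5,4) (5,5)] -> total=5

Answer: 5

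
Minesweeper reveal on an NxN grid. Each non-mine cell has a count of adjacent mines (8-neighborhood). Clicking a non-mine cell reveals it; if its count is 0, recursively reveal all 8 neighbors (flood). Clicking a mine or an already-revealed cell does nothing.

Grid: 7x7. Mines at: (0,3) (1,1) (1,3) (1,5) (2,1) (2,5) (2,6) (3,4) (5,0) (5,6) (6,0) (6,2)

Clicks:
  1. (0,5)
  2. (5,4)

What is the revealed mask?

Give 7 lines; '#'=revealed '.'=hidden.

Click 1 (0,5) count=1: revealed 1 new [(0,5)] -> total=1
Click 2 (5,4) count=0: revealed 9 new [(4,3) (4,4) (4,5) (5,3) (5,4) (5,5) (6,3) (6,4) (6,5)] -> total=10

Answer: .....#.
.......
.......
.......
...###.
...###.
...###.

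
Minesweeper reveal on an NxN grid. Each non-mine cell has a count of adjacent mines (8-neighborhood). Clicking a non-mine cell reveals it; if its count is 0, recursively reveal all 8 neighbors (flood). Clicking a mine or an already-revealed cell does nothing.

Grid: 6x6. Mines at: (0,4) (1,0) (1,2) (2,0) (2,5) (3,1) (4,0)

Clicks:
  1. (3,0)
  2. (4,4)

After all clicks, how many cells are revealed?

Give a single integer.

Answer: 18

Derivation:
Click 1 (3,0) count=3: revealed 1 new [(3,0)] -> total=1
Click 2 (4,4) count=0: revealed 17 new [(2,2) (2,3) (2,4) (3,2) (3,3) (3,4) (3,5) (4,1) (4,2) (4,3) (4,4) (4,5) (5,1) (5,2) (5,3) (5,4) (5,5)] -> total=18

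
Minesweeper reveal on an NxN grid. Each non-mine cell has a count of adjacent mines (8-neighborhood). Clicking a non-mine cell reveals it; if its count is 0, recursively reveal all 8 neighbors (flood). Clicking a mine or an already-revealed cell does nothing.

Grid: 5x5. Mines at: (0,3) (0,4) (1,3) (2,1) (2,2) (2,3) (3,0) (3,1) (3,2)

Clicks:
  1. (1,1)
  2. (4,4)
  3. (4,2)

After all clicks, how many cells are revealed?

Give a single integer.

Answer: 6

Derivation:
Click 1 (1,1) count=2: revealed 1 new [(1,1)] -> total=1
Click 2 (4,4) count=0: revealed 4 new [(3,3) (3,4) (4,3) (4,4)] -> total=5
Click 3 (4,2) count=2: revealed 1 new [(4,2)] -> total=6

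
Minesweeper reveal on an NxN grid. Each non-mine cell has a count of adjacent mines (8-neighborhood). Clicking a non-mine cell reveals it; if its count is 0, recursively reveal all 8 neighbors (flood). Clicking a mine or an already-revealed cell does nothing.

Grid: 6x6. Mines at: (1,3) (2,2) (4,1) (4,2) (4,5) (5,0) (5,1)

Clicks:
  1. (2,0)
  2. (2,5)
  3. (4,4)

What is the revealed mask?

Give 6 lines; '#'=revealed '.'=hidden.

Answer: ###.##
###.##
##..##
##..##
....#.
......

Derivation:
Click 1 (2,0) count=0: revealed 10 new [(0,0) (0,1) (0,2) (1,0) (1,1) (1,2) (2,0) (2,1) (3,0) (3,1)] -> total=10
Click 2 (2,5) count=0: revealed 8 new [(0,4) (0,5) (1,4) (1,5) (2,4) (2,5) (3,4) (3,5)] -> total=18
Click 3 (4,4) count=1: revealed 1 new [(4,4)] -> total=19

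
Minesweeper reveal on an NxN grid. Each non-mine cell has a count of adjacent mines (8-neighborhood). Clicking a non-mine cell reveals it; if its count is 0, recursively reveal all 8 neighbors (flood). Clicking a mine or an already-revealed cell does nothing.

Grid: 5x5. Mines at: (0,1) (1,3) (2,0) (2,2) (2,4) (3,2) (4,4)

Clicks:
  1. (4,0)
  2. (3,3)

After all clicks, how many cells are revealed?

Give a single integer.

Click 1 (4,0) count=0: revealed 4 new [(3,0) (3,1) (4,0) (4,1)] -> total=4
Click 2 (3,3) count=4: revealed 1 new [(3,3)] -> total=5

Answer: 5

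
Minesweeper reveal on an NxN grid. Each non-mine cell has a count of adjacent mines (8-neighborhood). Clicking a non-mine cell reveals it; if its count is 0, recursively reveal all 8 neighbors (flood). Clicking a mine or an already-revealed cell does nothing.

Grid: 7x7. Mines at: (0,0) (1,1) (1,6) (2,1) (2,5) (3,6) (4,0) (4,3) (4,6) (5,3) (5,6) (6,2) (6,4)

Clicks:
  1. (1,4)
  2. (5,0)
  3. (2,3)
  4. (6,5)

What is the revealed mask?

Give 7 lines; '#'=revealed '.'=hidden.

Answer: ..####.
..####.
..###..
..###..
.......
#......
.....#.

Derivation:
Click 1 (1,4) count=1: revealed 1 new [(1,4)] -> total=1
Click 2 (5,0) count=1: revealed 1 new [(5,0)] -> total=2
Click 3 (2,3) count=0: revealed 13 new [(0,2) (0,3) (0,4) (0,5) (1,2) (1,3) (1,5) (2,2) (2,3) (2,4) (3,2) (3,3) (3,4)] -> total=15
Click 4 (6,5) count=2: revealed 1 new [(6,5)] -> total=16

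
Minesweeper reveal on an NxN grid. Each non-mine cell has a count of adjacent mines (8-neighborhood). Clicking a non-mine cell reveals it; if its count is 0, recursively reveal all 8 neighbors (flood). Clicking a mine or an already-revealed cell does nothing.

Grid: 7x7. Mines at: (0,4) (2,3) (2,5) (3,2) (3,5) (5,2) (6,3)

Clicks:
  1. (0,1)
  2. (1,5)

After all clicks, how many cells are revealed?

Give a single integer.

Answer: 20

Derivation:
Click 1 (0,1) count=0: revealed 19 new [(0,0) (0,1) (0,2) (0,3) (1,0) (1,1) (1,2) (1,3) (2,0) (2,1) (2,2) (3,0) (3,1) (4,0) (4,1) (5,0) (5,1) (6,0) (6,1)] -> total=19
Click 2 (1,5) count=2: revealed 1 new [(1,5)] -> total=20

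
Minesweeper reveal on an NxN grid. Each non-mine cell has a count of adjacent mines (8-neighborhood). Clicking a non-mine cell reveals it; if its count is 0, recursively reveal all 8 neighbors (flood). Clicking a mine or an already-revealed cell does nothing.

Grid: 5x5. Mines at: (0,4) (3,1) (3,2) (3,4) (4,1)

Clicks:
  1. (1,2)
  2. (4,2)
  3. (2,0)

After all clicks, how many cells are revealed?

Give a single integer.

Click 1 (1,2) count=0: revealed 12 new [(0,0) (0,1) (0,2) (0,3) (1,0) (1,1) (1,2) (1,3) (2,0) (2,1) (2,2) (2,3)] -> total=12
Click 2 (4,2) count=3: revealed 1 new [(4,2)] -> total=13
Click 3 (2,0) count=1: revealed 0 new [(none)] -> total=13

Answer: 13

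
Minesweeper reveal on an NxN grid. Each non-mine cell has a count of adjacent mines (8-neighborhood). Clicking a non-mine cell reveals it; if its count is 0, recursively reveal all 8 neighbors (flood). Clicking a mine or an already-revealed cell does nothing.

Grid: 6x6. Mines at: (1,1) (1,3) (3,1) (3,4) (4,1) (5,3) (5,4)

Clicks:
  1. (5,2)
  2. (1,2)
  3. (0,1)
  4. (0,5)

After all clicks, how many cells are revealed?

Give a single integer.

Click 1 (5,2) count=2: revealed 1 new [(5,2)] -> total=1
Click 2 (1,2) count=2: revealed 1 new [(1,2)] -> total=2
Click 3 (0,1) count=1: revealed 1 new [(0,1)] -> total=3
Click 4 (0,5) count=0: revealed 6 new [(0,4) (0,5) (1,4) (1,5) (2,4) (2,5)] -> total=9

Answer: 9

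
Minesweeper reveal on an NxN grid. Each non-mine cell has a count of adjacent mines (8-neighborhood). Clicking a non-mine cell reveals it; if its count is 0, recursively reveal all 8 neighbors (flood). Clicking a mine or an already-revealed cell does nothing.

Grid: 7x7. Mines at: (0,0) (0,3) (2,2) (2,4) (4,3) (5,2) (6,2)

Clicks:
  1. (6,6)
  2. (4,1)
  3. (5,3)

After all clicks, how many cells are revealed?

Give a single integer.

Click 1 (6,6) count=0: revealed 22 new [(0,4) (0,5) (0,6) (1,4) (1,5) (1,6) (2,5) (2,6) (3,4) (3,5) (3,6) (4,4) (4,5) (4,6) (5,3) (5,4) (5,5) (5,6) (6,3) (6,4) (6,5) (6,6)] -> total=22
Click 2 (4,1) count=1: revealed 1 new [(4,1)] -> total=23
Click 3 (5,3) count=3: revealed 0 new [(none)] -> total=23

Answer: 23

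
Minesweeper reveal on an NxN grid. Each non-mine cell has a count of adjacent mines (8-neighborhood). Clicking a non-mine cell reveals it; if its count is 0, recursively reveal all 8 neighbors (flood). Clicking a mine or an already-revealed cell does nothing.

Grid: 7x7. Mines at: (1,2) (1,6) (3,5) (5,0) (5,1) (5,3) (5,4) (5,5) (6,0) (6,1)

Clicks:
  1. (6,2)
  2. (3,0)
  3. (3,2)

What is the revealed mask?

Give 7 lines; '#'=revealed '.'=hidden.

Click 1 (6,2) count=3: revealed 1 new [(6,2)] -> total=1
Click 2 (3,0) count=0: revealed 19 new [(0,0) (0,1) (1,0) (1,1) (2,0) (2,1) (2,2) (2,3) (2,4) (3,0) (3,1) (3,2) (3,3) (3,4) (4,0) (4,1) (4,2) (4,3) (4,4)] -> total=20
Click 3 (3,2) count=0: revealed 0 new [(none)] -> total=20

Answer: ##.....
##.....
#####..
#####..
#####..
.......
..#....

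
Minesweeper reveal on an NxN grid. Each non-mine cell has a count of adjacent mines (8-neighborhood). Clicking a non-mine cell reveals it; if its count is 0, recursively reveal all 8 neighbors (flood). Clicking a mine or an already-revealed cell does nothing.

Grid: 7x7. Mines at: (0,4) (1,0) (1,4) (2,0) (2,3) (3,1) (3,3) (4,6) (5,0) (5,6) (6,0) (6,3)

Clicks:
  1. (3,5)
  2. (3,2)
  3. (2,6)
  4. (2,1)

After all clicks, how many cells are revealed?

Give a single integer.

Answer: 10

Derivation:
Click 1 (3,5) count=1: revealed 1 new [(3,5)] -> total=1
Click 2 (3,2) count=3: revealed 1 new [(3,2)] -> total=2
Click 3 (2,6) count=0: revealed 7 new [(0,5) (0,6) (1,5) (1,6) (2,5) (2,6) (3,6)] -> total=9
Click 4 (2,1) count=3: revealed 1 new [(2,1)] -> total=10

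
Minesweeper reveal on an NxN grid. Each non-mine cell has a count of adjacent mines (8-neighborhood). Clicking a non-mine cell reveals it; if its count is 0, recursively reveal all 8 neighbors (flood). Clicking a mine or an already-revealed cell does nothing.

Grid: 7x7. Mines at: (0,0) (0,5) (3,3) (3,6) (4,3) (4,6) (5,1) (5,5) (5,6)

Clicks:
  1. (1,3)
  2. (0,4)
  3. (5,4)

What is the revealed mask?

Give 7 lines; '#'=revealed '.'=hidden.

Answer: .####..
#####..
#####..
###....
###....
....#..
.......

Derivation:
Click 1 (1,3) count=0: revealed 20 new [(0,1) (0,2) (0,3) (0,4) (1,0) (1,1) (1,2) (1,3) (1,4) (2,0) (2,1) (2,2) (2,3) (2,4) (3,0) (3,1) (3,2) (4,0) (4,1) (4,2)] -> total=20
Click 2 (0,4) count=1: revealed 0 new [(none)] -> total=20
Click 3 (5,4) count=2: revealed 1 new [(5,4)] -> total=21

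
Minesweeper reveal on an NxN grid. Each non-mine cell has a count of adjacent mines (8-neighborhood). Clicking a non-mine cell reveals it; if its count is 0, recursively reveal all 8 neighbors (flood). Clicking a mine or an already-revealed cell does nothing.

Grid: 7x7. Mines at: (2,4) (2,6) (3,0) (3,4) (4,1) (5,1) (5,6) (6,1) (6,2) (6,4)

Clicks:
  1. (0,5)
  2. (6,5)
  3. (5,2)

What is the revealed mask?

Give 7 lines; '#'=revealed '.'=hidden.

Answer: #######
#######
####...
.###...
.......
..#....
.....#.

Derivation:
Click 1 (0,5) count=0: revealed 21 new [(0,0) (0,1) (0,2) (0,3) (0,4) (0,5) (0,6) (1,0) (1,1) (1,2) (1,3) (1,4) (1,5) (1,6) (2,0) (2,1) (2,2) (2,3) (3,1) (3,2) (3,3)] -> total=21
Click 2 (6,5) count=2: revealed 1 new [(6,5)] -> total=22
Click 3 (5,2) count=4: revealed 1 new [(5,2)] -> total=23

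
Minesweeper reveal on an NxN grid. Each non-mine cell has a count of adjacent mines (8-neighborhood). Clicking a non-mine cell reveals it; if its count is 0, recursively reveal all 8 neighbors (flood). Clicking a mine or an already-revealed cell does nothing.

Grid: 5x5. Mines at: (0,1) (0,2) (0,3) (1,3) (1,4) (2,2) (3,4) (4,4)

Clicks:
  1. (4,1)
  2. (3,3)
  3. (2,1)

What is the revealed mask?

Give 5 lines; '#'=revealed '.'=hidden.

Click 1 (4,1) count=0: revealed 12 new [(1,0) (1,1) (2,0) (2,1) (3,0) (3,1) (3,2) (3,3) (4,0) (4,1) (4,2) (4,3)] -> total=12
Click 2 (3,3) count=3: revealed 0 new [(none)] -> total=12
Click 3 (2,1) count=1: revealed 0 new [(none)] -> total=12

Answer: .....
##...
##...
####.
####.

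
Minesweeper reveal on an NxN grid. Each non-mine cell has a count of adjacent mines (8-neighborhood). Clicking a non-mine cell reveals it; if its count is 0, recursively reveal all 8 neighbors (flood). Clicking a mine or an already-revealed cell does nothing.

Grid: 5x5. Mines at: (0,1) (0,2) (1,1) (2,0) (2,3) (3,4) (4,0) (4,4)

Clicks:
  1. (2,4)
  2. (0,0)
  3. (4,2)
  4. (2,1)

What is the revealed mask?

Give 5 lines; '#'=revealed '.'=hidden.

Answer: #....
.....
.#..#
.###.
.###.

Derivation:
Click 1 (2,4) count=2: revealed 1 new [(2,4)] -> total=1
Click 2 (0,0) count=2: revealed 1 new [(0,0)] -> total=2
Click 3 (4,2) count=0: revealed 6 new [(3,1) (3,2) (3,3) (4,1) (4,2) (4,3)] -> total=8
Click 4 (2,1) count=2: revealed 1 new [(2,1)] -> total=9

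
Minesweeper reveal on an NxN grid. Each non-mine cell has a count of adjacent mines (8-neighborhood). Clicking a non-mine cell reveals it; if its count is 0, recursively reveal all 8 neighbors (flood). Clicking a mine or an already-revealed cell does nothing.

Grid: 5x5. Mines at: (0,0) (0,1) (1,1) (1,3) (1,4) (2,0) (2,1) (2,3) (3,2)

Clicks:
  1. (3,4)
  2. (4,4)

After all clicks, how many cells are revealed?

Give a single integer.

Answer: 4

Derivation:
Click 1 (3,4) count=1: revealed 1 new [(3,4)] -> total=1
Click 2 (4,4) count=0: revealed 3 new [(3,3) (4,3) (4,4)] -> total=4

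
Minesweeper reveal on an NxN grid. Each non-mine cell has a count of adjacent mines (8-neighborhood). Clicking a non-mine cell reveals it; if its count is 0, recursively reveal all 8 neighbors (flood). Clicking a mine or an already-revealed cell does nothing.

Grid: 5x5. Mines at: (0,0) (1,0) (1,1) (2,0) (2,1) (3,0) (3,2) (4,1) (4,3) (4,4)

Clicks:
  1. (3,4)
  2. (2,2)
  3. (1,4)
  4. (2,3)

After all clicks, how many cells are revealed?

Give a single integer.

Click 1 (3,4) count=2: revealed 1 new [(3,4)] -> total=1
Click 2 (2,2) count=3: revealed 1 new [(2,2)] -> total=2
Click 3 (1,4) count=0: revealed 9 new [(0,2) (0,3) (0,4) (1,2) (1,3) (1,4) (2,3) (2,4) (3,3)] -> total=11
Click 4 (2,3) count=1: revealed 0 new [(none)] -> total=11

Answer: 11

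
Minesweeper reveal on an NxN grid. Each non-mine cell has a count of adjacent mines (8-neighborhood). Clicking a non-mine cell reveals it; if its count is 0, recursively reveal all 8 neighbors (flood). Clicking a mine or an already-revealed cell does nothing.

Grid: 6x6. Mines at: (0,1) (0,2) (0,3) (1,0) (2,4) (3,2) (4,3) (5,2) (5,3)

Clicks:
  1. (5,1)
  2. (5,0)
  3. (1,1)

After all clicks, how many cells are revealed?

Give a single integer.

Click 1 (5,1) count=1: revealed 1 new [(5,1)] -> total=1
Click 2 (5,0) count=0: revealed 7 new [(2,0) (2,1) (3,0) (3,1) (4,0) (4,1) (5,0)] -> total=8
Click 3 (1,1) count=3: revealed 1 new [(1,1)] -> total=9

Answer: 9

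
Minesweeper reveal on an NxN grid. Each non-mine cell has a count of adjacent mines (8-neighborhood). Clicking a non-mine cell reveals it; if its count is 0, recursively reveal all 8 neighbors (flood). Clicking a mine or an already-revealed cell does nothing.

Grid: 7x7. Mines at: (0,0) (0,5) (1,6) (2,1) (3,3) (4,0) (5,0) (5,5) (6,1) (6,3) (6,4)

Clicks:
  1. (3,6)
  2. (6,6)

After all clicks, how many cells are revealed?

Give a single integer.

Click 1 (3,6) count=0: revealed 9 new [(2,4) (2,5) (2,6) (3,4) (3,5) (3,6) (4,4) (4,5) (4,6)] -> total=9
Click 2 (6,6) count=1: revealed 1 new [(6,6)] -> total=10

Answer: 10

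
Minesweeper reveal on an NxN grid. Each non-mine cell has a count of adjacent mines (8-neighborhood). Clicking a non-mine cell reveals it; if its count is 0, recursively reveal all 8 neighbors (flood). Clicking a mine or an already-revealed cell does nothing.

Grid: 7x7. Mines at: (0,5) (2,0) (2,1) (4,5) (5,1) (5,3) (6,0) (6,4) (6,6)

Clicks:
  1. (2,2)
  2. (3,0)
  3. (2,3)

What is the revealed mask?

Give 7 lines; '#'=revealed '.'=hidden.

Answer: #####..
#######
..#####
#.#####
..###..
.......
.......

Derivation:
Click 1 (2,2) count=1: revealed 1 new [(2,2)] -> total=1
Click 2 (3,0) count=2: revealed 1 new [(3,0)] -> total=2
Click 3 (2,3) count=0: revealed 24 new [(0,0) (0,1) (0,2) (0,3) (0,4) (1,0) (1,1) (1,2) (1,3) (1,4) (1,5) (1,6) (2,3) (2,4) (2,5) (2,6) (3,2) (3,3) (3,4) (3,5) (3,6) (4,2) (4,3) (4,4)] -> total=26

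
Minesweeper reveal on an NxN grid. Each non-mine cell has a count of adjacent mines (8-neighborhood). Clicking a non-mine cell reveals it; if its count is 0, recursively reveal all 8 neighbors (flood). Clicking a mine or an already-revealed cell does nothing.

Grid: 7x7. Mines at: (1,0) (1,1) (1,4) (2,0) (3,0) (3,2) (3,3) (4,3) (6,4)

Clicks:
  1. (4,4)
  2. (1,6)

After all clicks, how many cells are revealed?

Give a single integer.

Click 1 (4,4) count=2: revealed 1 new [(4,4)] -> total=1
Click 2 (1,6) count=0: revealed 17 new [(0,5) (0,6) (1,5) (1,6) (2,4) (2,5) (2,6) (3,4) (3,5) (3,6) (4,5) (4,6) (5,4) (5,5) (5,6) (6,5) (6,6)] -> total=18

Answer: 18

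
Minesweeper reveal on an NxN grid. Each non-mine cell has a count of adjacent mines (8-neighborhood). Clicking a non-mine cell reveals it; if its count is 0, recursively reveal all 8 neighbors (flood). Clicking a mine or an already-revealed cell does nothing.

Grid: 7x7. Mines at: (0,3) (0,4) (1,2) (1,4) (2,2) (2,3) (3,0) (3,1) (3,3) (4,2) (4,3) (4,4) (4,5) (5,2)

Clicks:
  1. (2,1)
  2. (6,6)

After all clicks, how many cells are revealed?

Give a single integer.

Answer: 9

Derivation:
Click 1 (2,1) count=4: revealed 1 new [(2,1)] -> total=1
Click 2 (6,6) count=0: revealed 8 new [(5,3) (5,4) (5,5) (5,6) (6,3) (6,4) (6,5) (6,6)] -> total=9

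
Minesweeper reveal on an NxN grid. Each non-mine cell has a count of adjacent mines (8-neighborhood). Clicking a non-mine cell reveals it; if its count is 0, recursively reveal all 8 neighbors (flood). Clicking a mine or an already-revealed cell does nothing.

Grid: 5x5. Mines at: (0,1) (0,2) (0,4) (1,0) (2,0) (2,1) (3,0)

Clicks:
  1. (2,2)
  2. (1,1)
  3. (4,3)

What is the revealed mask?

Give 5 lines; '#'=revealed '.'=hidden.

Answer: .....
.####
..###
.####
.####

Derivation:
Click 1 (2,2) count=1: revealed 1 new [(2,2)] -> total=1
Click 2 (1,1) count=5: revealed 1 new [(1,1)] -> total=2
Click 3 (4,3) count=0: revealed 13 new [(1,2) (1,3) (1,4) (2,3) (2,4) (3,1) (3,2) (3,3) (3,4) (4,1) (4,2) (4,3) (4,4)] -> total=15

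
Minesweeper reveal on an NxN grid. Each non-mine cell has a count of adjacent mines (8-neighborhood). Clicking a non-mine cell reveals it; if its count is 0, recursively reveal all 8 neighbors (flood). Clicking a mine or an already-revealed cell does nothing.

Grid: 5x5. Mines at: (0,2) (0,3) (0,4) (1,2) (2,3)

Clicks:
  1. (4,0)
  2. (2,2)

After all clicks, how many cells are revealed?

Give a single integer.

Answer: 17

Derivation:
Click 1 (4,0) count=0: revealed 17 new [(0,0) (0,1) (1,0) (1,1) (2,0) (2,1) (2,2) (3,0) (3,1) (3,2) (3,3) (3,4) (4,0) (4,1) (4,2) (4,3) (4,4)] -> total=17
Click 2 (2,2) count=2: revealed 0 new [(none)] -> total=17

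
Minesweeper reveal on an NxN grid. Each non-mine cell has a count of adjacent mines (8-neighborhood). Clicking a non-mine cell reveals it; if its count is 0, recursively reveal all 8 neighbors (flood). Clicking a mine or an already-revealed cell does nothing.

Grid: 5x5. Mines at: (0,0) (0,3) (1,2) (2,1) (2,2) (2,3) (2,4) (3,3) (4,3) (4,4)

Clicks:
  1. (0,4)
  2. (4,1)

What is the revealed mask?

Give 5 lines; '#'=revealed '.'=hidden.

Answer: ....#
.....
.....
###..
###..

Derivation:
Click 1 (0,4) count=1: revealed 1 new [(0,4)] -> total=1
Click 2 (4,1) count=0: revealed 6 new [(3,0) (3,1) (3,2) (4,0) (4,1) (4,2)] -> total=7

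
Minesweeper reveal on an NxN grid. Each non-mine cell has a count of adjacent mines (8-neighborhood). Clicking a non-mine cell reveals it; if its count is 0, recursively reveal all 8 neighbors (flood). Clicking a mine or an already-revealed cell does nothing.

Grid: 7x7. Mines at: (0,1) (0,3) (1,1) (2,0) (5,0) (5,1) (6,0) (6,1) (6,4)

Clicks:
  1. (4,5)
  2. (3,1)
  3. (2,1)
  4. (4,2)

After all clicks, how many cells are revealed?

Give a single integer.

Answer: 33

Derivation:
Click 1 (4,5) count=0: revealed 33 new [(0,4) (0,5) (0,6) (1,2) (1,3) (1,4) (1,5) (1,6) (2,1) (2,2) (2,3) (2,4) (2,5) (2,6) (3,1) (3,2) (3,3) (3,4) (3,5) (3,6) (4,1) (4,2) (4,3) (4,4) (4,5) (4,6) (5,2) (5,3) (5,4) (5,5) (5,6) (6,5) (6,6)] -> total=33
Click 2 (3,1) count=1: revealed 0 new [(none)] -> total=33
Click 3 (2,1) count=2: revealed 0 new [(none)] -> total=33
Click 4 (4,2) count=1: revealed 0 new [(none)] -> total=33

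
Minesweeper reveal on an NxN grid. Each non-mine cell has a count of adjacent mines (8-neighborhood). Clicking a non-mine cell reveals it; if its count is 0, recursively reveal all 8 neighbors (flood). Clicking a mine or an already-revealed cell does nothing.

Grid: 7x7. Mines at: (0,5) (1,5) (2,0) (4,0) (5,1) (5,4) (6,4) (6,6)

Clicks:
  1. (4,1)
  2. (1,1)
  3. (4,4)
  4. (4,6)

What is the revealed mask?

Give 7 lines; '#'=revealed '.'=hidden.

Click 1 (4,1) count=2: revealed 1 new [(4,1)] -> total=1
Click 2 (1,1) count=1: revealed 1 new [(1,1)] -> total=2
Click 3 (4,4) count=1: revealed 1 new [(4,4)] -> total=3
Click 4 (4,6) count=0: revealed 27 new [(0,0) (0,1) (0,2) (0,3) (0,4) (1,0) (1,2) (1,3) (1,4) (2,1) (2,2) (2,3) (2,4) (2,5) (2,6) (3,1) (3,2) (3,3) (3,4) (3,5) (3,6) (4,2) (4,3) (4,5) (4,6) (5,5) (5,6)] -> total=30

Answer: #####..
#####..
.######
.######
.######
.....##
.......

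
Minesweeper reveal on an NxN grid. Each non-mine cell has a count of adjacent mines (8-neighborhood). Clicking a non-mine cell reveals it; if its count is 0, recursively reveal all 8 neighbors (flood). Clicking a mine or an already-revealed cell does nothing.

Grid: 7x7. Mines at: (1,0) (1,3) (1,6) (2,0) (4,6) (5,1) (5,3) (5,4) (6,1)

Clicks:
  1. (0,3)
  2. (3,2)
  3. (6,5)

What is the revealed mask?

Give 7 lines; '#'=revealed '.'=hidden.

Answer: ...#...
.......
.#####.
.#####.
.#####.
.......
.....#.

Derivation:
Click 1 (0,3) count=1: revealed 1 new [(0,3)] -> total=1
Click 2 (3,2) count=0: revealed 15 new [(2,1) (2,2) (2,3) (2,4) (2,5) (3,1) (3,2) (3,3) (3,4) (3,5) (4,1) (4,2) (4,3) (4,4) (4,5)] -> total=16
Click 3 (6,5) count=1: revealed 1 new [(6,5)] -> total=17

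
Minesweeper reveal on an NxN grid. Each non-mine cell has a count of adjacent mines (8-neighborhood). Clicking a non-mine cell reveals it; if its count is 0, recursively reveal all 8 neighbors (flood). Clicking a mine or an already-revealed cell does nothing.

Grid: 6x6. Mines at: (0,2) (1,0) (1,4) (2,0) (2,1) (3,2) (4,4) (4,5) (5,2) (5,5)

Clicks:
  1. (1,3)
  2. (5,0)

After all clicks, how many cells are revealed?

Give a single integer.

Answer: 7

Derivation:
Click 1 (1,3) count=2: revealed 1 new [(1,3)] -> total=1
Click 2 (5,0) count=0: revealed 6 new [(3,0) (3,1) (4,0) (4,1) (5,0) (5,1)] -> total=7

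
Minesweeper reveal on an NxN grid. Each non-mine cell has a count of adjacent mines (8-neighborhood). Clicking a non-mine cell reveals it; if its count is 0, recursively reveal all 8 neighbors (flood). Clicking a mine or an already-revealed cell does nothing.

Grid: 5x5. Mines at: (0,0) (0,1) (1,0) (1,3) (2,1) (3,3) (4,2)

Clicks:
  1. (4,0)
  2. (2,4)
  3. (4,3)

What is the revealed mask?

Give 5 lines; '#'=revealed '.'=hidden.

Click 1 (4,0) count=0: revealed 4 new [(3,0) (3,1) (4,0) (4,1)] -> total=4
Click 2 (2,4) count=2: revealed 1 new [(2,4)] -> total=5
Click 3 (4,3) count=2: revealed 1 new [(4,3)] -> total=6

Answer: .....
.....
....#
##...
##.#.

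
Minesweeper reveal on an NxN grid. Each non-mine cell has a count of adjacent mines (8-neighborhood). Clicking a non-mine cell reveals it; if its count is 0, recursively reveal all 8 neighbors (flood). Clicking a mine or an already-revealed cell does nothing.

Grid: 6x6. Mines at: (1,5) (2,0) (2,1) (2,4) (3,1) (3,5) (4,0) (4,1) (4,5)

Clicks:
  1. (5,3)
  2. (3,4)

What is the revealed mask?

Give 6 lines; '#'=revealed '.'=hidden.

Click 1 (5,3) count=0: revealed 9 new [(3,2) (3,3) (3,4) (4,2) (4,3) (4,4) (5,2) (5,3) (5,4)] -> total=9
Click 2 (3,4) count=3: revealed 0 new [(none)] -> total=9

Answer: ......
......
......
..###.
..###.
..###.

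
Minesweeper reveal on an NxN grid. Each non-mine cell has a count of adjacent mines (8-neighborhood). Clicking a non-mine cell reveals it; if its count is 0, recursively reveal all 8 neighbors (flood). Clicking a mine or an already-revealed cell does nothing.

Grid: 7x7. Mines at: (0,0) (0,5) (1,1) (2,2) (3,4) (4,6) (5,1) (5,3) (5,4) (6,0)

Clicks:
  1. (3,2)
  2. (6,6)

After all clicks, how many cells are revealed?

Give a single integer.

Answer: 5

Derivation:
Click 1 (3,2) count=1: revealed 1 new [(3,2)] -> total=1
Click 2 (6,6) count=0: revealed 4 new [(5,5) (5,6) (6,5) (6,6)] -> total=5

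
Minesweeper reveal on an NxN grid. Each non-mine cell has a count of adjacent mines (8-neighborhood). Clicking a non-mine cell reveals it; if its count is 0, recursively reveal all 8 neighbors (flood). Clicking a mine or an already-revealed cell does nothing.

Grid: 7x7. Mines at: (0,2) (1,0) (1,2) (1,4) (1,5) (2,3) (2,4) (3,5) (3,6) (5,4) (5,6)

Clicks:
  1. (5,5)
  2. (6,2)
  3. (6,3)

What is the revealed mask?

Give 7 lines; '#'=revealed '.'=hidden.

Answer: .......
.......
###....
####...
####...
####.#.
####...

Derivation:
Click 1 (5,5) count=2: revealed 1 new [(5,5)] -> total=1
Click 2 (6,2) count=0: revealed 19 new [(2,0) (2,1) (2,2) (3,0) (3,1) (3,2) (3,3) (4,0) (4,1) (4,2) (4,3) (5,0) (5,1) (5,2) (5,3) (6,0) (6,1) (6,2) (6,3)] -> total=20
Click 3 (6,3) count=1: revealed 0 new [(none)] -> total=20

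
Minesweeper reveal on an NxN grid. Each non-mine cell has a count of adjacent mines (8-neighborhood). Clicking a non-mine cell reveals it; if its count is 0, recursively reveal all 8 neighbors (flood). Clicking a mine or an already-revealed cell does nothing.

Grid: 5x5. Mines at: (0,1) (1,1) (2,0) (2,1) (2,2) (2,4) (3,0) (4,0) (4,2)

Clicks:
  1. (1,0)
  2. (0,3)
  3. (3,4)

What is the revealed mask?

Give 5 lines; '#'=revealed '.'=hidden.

Click 1 (1,0) count=4: revealed 1 new [(1,0)] -> total=1
Click 2 (0,3) count=0: revealed 6 new [(0,2) (0,3) (0,4) (1,2) (1,3) (1,4)] -> total=7
Click 3 (3,4) count=1: revealed 1 new [(3,4)] -> total=8

Answer: ..###
#.###
.....
....#
.....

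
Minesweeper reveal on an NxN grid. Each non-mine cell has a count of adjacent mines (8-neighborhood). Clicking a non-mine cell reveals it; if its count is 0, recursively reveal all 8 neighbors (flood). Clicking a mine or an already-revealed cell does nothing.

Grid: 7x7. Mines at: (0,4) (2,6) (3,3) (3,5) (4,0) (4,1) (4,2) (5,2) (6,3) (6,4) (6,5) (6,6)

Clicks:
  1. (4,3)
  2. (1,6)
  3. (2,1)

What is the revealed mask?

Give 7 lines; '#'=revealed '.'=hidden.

Click 1 (4,3) count=3: revealed 1 new [(4,3)] -> total=1
Click 2 (1,6) count=1: revealed 1 new [(1,6)] -> total=2
Click 3 (2,1) count=0: revealed 15 new [(0,0) (0,1) (0,2) (0,3) (1,0) (1,1) (1,2) (1,3) (2,0) (2,1) (2,2) (2,3) (3,0) (3,1) (3,2)] -> total=17

Answer: ####...
####..#
####...
###....
...#...
.......
.......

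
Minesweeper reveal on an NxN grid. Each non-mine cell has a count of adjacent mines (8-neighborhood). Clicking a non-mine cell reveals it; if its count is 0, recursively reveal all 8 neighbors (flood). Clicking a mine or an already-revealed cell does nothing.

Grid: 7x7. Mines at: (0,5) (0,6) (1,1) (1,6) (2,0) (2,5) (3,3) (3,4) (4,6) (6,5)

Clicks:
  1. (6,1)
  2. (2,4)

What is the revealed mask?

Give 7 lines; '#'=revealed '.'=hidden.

Click 1 (6,1) count=0: revealed 18 new [(3,0) (3,1) (3,2) (4,0) (4,1) (4,2) (4,3) (4,4) (5,0) (5,1) (5,2) (5,3) (5,4) (6,0) (6,1) (6,2) (6,3) (6,4)] -> total=18
Click 2 (2,4) count=3: revealed 1 new [(2,4)] -> total=19

Answer: .......
.......
....#..
###....
#####..
#####..
#####..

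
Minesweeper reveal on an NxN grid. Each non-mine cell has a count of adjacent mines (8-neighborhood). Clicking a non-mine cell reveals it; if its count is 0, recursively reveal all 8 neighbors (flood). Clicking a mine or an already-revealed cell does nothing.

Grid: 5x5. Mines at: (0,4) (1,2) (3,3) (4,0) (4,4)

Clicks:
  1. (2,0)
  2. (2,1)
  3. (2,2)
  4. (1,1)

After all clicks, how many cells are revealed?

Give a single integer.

Click 1 (2,0) count=0: revealed 8 new [(0,0) (0,1) (1,0) (1,1) (2,0) (2,1) (3,0) (3,1)] -> total=8
Click 2 (2,1) count=1: revealed 0 new [(none)] -> total=8
Click 3 (2,2) count=2: revealed 1 new [(2,2)] -> total=9
Click 4 (1,1) count=1: revealed 0 new [(none)] -> total=9

Answer: 9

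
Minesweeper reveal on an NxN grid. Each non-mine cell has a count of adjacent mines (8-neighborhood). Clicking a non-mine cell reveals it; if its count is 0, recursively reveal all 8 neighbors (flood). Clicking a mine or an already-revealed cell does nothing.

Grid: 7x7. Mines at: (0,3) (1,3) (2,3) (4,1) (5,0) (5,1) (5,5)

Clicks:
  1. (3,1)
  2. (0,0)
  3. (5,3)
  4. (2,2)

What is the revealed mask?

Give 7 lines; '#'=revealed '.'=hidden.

Click 1 (3,1) count=1: revealed 1 new [(3,1)] -> total=1
Click 2 (0,0) count=0: revealed 11 new [(0,0) (0,1) (0,2) (1,0) (1,1) (1,2) (2,0) (2,1) (2,2) (3,0) (3,2)] -> total=12
Click 3 (5,3) count=0: revealed 11 new [(3,3) (3,4) (4,2) (4,3) (4,4) (5,2) (5,3) (5,4) (6,2) (6,3) (6,4)] -> total=23
Click 4 (2,2) count=2: revealed 0 new [(none)] -> total=23

Answer: ###....
###....
###....
#####..
..###..
..###..
..###..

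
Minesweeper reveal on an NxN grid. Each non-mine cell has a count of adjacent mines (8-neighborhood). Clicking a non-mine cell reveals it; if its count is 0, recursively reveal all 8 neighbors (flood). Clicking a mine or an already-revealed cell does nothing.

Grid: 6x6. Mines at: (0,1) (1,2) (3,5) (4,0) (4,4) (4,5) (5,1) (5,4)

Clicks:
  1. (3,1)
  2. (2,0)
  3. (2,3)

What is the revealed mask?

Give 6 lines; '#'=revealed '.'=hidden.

Answer: ......
##....
##.#..
##....
......
......

Derivation:
Click 1 (3,1) count=1: revealed 1 new [(3,1)] -> total=1
Click 2 (2,0) count=0: revealed 5 new [(1,0) (1,1) (2,0) (2,1) (3,0)] -> total=6
Click 3 (2,3) count=1: revealed 1 new [(2,3)] -> total=7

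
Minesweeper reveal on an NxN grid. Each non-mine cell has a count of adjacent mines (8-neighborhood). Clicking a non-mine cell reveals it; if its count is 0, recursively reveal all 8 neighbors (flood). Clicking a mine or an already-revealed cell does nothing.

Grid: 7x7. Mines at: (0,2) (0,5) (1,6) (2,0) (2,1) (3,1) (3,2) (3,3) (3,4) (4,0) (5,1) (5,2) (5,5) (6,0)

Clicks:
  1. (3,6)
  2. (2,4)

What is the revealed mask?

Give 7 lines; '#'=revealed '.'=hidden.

Click 1 (3,6) count=0: revealed 6 new [(2,5) (2,6) (3,5) (3,6) (4,5) (4,6)] -> total=6
Click 2 (2,4) count=2: revealed 1 new [(2,4)] -> total=7

Answer: .......
.......
....###
.....##
.....##
.......
.......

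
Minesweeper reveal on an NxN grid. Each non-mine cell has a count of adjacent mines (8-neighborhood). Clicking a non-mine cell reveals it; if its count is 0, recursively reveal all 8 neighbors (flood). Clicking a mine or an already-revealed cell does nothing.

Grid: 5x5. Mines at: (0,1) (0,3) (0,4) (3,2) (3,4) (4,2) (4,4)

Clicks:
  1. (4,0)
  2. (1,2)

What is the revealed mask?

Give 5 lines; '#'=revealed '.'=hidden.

Answer: .....
###..
##...
##...
##...

Derivation:
Click 1 (4,0) count=0: revealed 8 new [(1,0) (1,1) (2,0) (2,1) (3,0) (3,1) (4,0) (4,1)] -> total=8
Click 2 (1,2) count=2: revealed 1 new [(1,2)] -> total=9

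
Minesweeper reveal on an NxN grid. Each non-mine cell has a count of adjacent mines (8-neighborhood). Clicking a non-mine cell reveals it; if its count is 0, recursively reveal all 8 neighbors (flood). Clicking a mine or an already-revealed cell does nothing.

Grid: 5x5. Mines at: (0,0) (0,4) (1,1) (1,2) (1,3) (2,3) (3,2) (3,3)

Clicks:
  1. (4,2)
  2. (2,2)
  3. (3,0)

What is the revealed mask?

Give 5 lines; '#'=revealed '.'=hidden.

Click 1 (4,2) count=2: revealed 1 new [(4,2)] -> total=1
Click 2 (2,2) count=6: revealed 1 new [(2,2)] -> total=2
Click 3 (3,0) count=0: revealed 6 new [(2,0) (2,1) (3,0) (3,1) (4,0) (4,1)] -> total=8

Answer: .....
.....
###..
##...
###..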